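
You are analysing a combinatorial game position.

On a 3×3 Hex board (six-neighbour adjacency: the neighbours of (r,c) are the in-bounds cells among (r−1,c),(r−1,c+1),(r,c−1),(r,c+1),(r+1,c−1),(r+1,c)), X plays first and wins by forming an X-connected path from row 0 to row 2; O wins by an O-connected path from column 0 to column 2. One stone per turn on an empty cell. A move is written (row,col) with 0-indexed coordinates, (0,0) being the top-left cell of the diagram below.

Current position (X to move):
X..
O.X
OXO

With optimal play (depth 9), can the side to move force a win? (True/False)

X winning at [X../O.X/OXO]: True

p1 X@[X../O.X/OXO]: (0,1)[XX./O.X/OXO]+1* (0,2)[X.X/O.X/OXO]+1 (1,1)[X../OXX/OXO]+1
p2 O@[XX./O.X/OXO]: (0,2)[XXO/O.X/OXO]-1* (1,1)[XX./OOX/OXO]-1
p3 X@[XXO/O.X/OXO]: (1,1)[XXO/OXX/OXO]+1*
p4 O@[XXO/OXX/OXO] terminal -1; root [X../O.X/OXO] d9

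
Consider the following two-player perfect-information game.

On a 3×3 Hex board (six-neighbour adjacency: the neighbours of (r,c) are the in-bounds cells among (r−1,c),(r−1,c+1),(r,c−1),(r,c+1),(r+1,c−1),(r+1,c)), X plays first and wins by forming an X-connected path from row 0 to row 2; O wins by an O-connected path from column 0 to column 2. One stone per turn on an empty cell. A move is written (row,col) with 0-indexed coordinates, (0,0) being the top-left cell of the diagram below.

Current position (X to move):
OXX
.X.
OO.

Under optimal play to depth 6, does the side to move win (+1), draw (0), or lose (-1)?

value(OXX/.X./OO., X) = -1

ply 1, X at OXX/.X./OO. | (1,0)=-1→OXX/XX./OO.*; (1,2)=-1→OXX/.XX/OO.; (2,2)=-1→OXX/.X./OOX
ply 2, O at OXX/XX./OO. | (1,2)=+1→OXX/XXO/OO.*; (2,2)=+1→OXX/XX./OOO
ply 3: OXX/XXO/OO. is terminal -1 (X); from OXX/.X./OO. depth 6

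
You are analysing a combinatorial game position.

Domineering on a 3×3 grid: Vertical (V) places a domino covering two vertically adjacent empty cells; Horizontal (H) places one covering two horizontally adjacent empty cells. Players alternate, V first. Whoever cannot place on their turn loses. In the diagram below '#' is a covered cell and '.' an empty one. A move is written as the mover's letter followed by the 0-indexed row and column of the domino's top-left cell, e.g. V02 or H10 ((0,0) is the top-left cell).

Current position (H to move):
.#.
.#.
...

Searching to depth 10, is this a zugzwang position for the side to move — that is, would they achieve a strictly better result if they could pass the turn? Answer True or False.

ply 1, H at .#./.#./... | H20=-1→.#./.#./##.*; H21=-1→.#./.#./.##
ply 2, V at .#./.#./##. | V00=+1→##./##./##.*; V02=+1→.##/.##/##.; V12=+1→.#./.##/###
ply 3: ##./##./##. is terminal -1 (H); from .#./.#./... depth 10
pass branch (V moves first from the same position):
  | ply 1, V at .#./.#./... | V00=+1→##./##./...*; V02=+1→.##/.##/...; V10=+1→.#./##./#..; V12=+1→.#./.##/..#
  | ply 2, H at ##./##./... | H20=-1→##./##./##.*; H21=-1→##./##./.##
  | ply 3, V at ##./##./##. | V02=+1→###/###/##.*; V12=+1→##./###/###
  | ply 4: ###/###/##. is terminal -1 (H); from .#./.#./... depth 10
H moving scores -1; H passing scores -1

zugzwang(.#./.#./..., H) = False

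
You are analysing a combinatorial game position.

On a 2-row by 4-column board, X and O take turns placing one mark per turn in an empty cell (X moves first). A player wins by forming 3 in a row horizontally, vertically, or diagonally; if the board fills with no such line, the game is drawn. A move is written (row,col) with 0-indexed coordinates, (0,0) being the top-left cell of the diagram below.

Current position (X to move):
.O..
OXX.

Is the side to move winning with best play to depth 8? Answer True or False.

X winning at [.O../OXX.]: True

[.O../OXX.] X move#1: (0,0):+0/XO../OXX., (0,2):+0/.OX./OXX., (0,3):+0/.O.X/OXX., (1,3):+1/.O../OXXX*
[.O../OXXX] end (terminal -1, O#2); searched .O../OXX. to 8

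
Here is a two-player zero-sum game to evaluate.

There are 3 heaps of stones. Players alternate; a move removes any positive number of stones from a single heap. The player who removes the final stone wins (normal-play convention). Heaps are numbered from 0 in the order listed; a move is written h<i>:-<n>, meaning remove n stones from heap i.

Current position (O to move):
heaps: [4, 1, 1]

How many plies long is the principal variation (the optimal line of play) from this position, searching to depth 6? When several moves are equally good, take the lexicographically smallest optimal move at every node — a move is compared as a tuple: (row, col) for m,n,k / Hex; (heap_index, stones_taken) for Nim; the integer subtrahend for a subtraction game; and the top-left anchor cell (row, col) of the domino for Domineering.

[(4,1,1)] O move#1: h0:-1:-1/(3,1,1), h0:-2:-1/(2,1,1), h0:-3:-1/(1,1,1), h0:-4:+1/(0,1,1)*, h1:-1:-1/(4,0,1), h2:-1:-1/(4,1,0)
[(0,1,1)] X move#2: h1:-1:-1/(0,0,1)*, h2:-1:-1/(0,1,0)
[(0,0,1)] O move#3: h2:-1:+1/(0,0,0)*
[(0,0,0)] end (terminal -1, X#4); searched (4,1,1) to 6

PV length from [(4,1,1)]: 3 plies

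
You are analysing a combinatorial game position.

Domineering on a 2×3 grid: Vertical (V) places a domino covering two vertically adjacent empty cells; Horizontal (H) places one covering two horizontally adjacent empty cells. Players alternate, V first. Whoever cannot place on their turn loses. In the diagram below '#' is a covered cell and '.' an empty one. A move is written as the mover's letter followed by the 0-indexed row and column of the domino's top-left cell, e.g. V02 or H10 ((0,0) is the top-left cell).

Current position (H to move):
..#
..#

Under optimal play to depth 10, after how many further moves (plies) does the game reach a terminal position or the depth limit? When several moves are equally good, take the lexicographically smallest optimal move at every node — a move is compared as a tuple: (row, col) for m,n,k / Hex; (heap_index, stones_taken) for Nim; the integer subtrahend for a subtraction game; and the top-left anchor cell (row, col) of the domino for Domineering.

[..#/..#] H move#1: H00:+1/###/..#*, H10:+1/..#/###
[###/..#] end (terminal -1, V#2); searched ..#/..# to 10

PV length from [..#/..#]: 1 ply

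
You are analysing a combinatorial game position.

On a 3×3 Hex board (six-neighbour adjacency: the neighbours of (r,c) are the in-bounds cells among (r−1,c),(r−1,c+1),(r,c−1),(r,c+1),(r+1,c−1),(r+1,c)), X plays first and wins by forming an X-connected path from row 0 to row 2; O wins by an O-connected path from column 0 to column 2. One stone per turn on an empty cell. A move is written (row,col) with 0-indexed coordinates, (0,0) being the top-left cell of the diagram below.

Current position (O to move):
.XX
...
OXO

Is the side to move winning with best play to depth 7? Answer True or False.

O winning at [.XX/.../OXO]: False

ply 1, O at .XX/.../OXO | (0,0)=-1→OXX/.../OXO*; (1,0)=-1→.XX/O../OXO; (1,1)=-1→.XX/.O./OXO; (1,2)=-1→.XX/..O/OXO
ply 2, X at OXX/.../OXO | (1,0)=+1→OXX/X../OXO*; (1,1)=+1→OXX/.X./OXO; (1,2)=+1→OXX/..X/OXO
ply 3, O at OXX/X../OXO | (1,1)=-1→OXX/XO./OXO*; (1,2)=-1→OXX/X.O/OXO
ply 4, X at OXX/XO./OXO | (1,2)=+1→OXX/XOX/OXO*
ply 5: OXX/XOX/OXO is terminal -1 (O); from .XX/.../OXO depth 7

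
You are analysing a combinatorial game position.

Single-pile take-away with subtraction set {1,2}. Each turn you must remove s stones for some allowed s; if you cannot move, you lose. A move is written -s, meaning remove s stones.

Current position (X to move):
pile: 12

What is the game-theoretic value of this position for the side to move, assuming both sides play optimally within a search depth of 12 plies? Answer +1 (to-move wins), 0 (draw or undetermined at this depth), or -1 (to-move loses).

value(12, X) = -1

ply 1, X at 12 | -1=-1→11*; -2=-1→10
ply 2, O at 11 | -1=-1→10; -2=+1→9*
ply 3, X at 9 | -1=-1→8*; -2=-1→7
ply 4, O at 8 | -1=-1→7; -2=+1→6*
ply 5, X at 6 | -1=-1→5*; -2=-1→4
ply 6, O at 5 | -1=-1→4; -2=+1→3*
ply 7, X at 3 | -1=-1→2*; -2=-1→1
ply 8, O at 2 | -1=-1→1; -2=+1→0*
ply 9: 0 is terminal -1 (X); from 12 depth 12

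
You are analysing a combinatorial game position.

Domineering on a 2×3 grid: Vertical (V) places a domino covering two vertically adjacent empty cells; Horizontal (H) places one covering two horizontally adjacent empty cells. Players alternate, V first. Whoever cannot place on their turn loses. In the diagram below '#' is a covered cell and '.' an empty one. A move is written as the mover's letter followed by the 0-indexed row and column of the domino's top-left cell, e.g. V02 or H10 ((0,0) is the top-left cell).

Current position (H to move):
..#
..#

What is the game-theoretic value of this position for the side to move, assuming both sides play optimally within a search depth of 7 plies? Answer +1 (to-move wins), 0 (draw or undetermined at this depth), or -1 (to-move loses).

ply 1, H at ..#/..# | H00=+1→###/..#*; H10=+1→..#/###
ply 2: ###/..# is terminal -1 (V); from ..#/..# depth 7

value(..#/..#, H) = +1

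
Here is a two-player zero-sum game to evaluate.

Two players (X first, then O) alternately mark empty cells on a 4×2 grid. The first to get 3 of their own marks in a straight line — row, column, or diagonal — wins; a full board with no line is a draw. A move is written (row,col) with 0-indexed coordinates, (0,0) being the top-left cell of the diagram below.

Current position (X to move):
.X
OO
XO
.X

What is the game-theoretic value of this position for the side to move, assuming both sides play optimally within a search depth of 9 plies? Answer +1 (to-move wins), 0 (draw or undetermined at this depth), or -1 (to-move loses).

p1 X@[.X/OO/XO/.X]: (0,0)[XX/OO/XO/.X]+0* (3,0)[.X/OO/XO/XX]+0
p2 O@[XX/OO/XO/.X]: (3,0)[XX/OO/XO/OX]+0*
p3 X@[XX/OO/XO/OX] terminal +0; root [.X/OO/XO/.X] d9

value(.X/OO/XO/.X, X) = 0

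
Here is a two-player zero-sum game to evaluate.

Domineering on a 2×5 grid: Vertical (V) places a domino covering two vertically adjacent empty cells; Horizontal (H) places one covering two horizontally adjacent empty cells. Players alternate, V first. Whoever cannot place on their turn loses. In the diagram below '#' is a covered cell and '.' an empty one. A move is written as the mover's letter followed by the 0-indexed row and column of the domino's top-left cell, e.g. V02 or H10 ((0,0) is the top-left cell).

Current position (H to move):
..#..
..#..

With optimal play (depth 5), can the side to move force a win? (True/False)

H winning at [..#../..#..]: False

ply 1, H at ..#../..#.. | H00=-1→###../..#..*; H03=-1→..###/..#..; H10=-1→..#../###..; H13=-1→..#../..###
ply 2, V at ###../..#.. | V03=+1→####./..##.*; V04=+1→###.#/..#.#
ply 3, H at ####./..##. | H10=-1→####./####.*
ply 4, V at ####./####. | V04=+1→#####/#####*
ply 5: #####/##### is terminal -1 (H); from ..#../..#.. depth 5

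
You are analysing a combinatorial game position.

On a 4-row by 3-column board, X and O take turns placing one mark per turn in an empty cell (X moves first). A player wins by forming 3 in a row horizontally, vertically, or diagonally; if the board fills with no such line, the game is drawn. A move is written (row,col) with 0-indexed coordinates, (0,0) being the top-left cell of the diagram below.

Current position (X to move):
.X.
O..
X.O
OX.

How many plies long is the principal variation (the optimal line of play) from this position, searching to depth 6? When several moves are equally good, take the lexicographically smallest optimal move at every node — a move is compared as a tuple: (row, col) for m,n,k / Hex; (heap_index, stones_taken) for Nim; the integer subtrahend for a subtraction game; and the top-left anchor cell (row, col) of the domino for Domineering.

ply 1, X at .X./O../X.O/OX. | (0,0)=+0→XX./O../X.O/OX.; (0,2)=+1→.XX/O../X.O/OX.*; (1,1)=+1→.X./OX./X.O/OX.; (1,2)=+0→.X./O.X/X.O/OX.; (2,1)=-1→.X./O../XXO/OX.; (3,2)=-1→.X./O../X.O/OXX
ply 2, O at .XX/O../X.O/OX. | (0,0)=-1→OXX/O../X.O/OX.*; (1,1)=-1→.XX/OO./X.O/OX.; (1,2)=-1→.XX/O.O/X.O/OX.; (2,1)=-1→.XX/O../XOO/OX.; (3,2)=-1→.XX/O../X.O/OXO
ply 3, X at OXX/O../X.O/OX. | (1,1)=+1→OXX/OX./X.O/OX.*; (1,2)=-1→OXX/O.X/X.O/OX.; (2,1)=-1→OXX/O../XXO/OX.; (3,2)=-1→OXX/O../X.O/OXX
ply 4: OXX/OX./X.O/OX. is terminal -1 (O); from .X./O../X.O/OX. depth 6

PV length from [.X./O../X.O/OX.]: 3 plies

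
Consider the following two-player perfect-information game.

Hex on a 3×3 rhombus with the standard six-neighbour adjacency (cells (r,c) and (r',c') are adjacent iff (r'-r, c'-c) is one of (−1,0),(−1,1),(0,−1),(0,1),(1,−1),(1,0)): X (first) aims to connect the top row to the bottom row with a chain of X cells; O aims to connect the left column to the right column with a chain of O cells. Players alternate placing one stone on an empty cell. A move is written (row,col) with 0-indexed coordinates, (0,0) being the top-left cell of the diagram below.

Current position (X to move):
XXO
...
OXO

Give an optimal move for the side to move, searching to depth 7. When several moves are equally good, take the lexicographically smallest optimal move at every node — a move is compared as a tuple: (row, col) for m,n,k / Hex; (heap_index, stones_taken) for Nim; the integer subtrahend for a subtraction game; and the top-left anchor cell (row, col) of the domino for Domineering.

ply 1, X at XXO/.../OXO | (1,0)=-1→XXO/X../OXO; (1,1)=+1→XXO/.X./OXO*; (1,2)=-1→XXO/..X/OXO
ply 2: XXO/.X./OXO is terminal -1 (O); from XXO/.../OXO depth 7

X's best at [XXO/.../OXO]: (1,1)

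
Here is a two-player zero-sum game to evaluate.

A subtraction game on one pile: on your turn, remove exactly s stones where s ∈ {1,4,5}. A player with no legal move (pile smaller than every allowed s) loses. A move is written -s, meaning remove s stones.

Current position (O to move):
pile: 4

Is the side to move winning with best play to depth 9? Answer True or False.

O winning at [4]: True

ply 1, O at 4 | -1=-1→3; -4=+1→0*
ply 2: 0 is terminal -1 (X); from 4 depth 9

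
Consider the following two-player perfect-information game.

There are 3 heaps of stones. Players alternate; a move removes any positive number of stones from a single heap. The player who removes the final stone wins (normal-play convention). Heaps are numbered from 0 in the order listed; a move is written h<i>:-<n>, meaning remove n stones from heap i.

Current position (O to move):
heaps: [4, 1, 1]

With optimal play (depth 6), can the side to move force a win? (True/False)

p1 O@[(4,1,1)]: h0:-1[(3,1,1)]-1 h0:-2[(2,1,1)]-1 h0:-3[(1,1,1)]-1 h0:-4[(0,1,1)]+1* h1:-1[(4,0,1)]-1 h2:-1[(4,1,0)]-1
p2 X@[(0,1,1)]: h1:-1[(0,0,1)]-1* h2:-1[(0,1,0)]-1
p3 O@[(0,0,1)]: h2:-1[(0,0,0)]+1*
p4 X@[(0,0,0)] terminal -1; root [(4,1,1)] d6

O winning at [(4,1,1)]: True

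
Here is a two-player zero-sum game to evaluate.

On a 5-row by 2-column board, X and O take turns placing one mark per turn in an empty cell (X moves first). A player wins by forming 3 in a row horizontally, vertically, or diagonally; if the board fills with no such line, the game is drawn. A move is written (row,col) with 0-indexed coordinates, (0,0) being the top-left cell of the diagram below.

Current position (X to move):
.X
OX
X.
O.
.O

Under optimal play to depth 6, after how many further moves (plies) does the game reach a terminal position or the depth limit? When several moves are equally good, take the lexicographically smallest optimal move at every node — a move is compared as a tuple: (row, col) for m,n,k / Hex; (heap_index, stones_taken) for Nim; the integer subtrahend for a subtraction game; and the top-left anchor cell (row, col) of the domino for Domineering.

PV length from [.X/OX/X./O./.O]: 1 ply

[.X/OX/X./O./.O] X move#1: (0,0):+0/XX/OX/X./O./.O, (2,1):+1/.X/OX/XX/O./.O*, (3,1):+0/.X/OX/X./OX/.O, (4,0):+0/.X/OX/X./O./XO
[.X/OX/XX/O./.O] end (terminal -1, O#2); searched .X/OX/X./O./.O to 6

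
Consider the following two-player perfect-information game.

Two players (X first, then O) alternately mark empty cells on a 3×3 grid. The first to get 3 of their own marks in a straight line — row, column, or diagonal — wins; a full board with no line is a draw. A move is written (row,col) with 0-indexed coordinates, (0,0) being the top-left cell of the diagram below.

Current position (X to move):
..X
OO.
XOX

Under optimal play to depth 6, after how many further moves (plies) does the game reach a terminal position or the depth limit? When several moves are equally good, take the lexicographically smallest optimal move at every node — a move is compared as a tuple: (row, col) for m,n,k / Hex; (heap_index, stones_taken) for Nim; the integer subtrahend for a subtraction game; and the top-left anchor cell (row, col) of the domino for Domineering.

PV length from [..X/OO./XOX]: 1 ply

ply 1, X at ..X/OO./XOX | (0,0)=-1→X.X/OO./XOX; (0,1)=-1→.XX/OO./XOX; (1,2)=+1→..X/OOX/XOX*
ply 2: ..X/OOX/XOX is terminal -1 (O); from ..X/OO./XOX depth 6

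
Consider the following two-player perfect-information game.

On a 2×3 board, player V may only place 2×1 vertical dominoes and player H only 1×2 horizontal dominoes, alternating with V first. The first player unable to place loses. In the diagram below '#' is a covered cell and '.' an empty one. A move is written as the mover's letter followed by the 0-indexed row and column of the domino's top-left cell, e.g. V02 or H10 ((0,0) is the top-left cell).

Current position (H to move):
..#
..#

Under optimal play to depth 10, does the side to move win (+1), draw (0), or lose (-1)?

value(..#/..#, H) = +1

[..#/..#] H move#1: H00:+1/###/..#*, H10:+1/..#/###
[###/..#] end (terminal -1, V#2); searched ..#/..# to 10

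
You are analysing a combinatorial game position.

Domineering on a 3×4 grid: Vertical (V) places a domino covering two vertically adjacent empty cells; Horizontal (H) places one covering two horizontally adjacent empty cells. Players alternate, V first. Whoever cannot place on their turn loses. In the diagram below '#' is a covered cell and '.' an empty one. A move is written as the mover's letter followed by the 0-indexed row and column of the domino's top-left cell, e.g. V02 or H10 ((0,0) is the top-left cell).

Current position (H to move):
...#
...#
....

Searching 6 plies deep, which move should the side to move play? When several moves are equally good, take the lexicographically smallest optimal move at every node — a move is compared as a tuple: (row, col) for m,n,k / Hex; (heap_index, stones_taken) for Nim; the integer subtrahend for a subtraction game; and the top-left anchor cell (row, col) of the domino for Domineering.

p1 H@[...#/...#/....]: H00[##.#/...#/....]-1 H01[.###/...#/....]-1 H10[...#/##.#/....]+1* H11[...#/.###/....]+1 H20[...#/...#/##..]-1 H21[...#/...#/.##.]-1 H22[...#/...#/..##]-1
p2 V@[...#/##.#/....]: V02[..##/####/....]-1* V12[...#/####/..#.]-1
p3 H@[..##/####/....]: H00[####/####/....]+1* H20[..##/####/##..]+1 H21[..##/####/.##.]+1 H22[..##/####/..##]+1
p4 V@[####/####/....] terminal -1; root [...#/...#/....] d6

H's best at [...#/...#/....]: H10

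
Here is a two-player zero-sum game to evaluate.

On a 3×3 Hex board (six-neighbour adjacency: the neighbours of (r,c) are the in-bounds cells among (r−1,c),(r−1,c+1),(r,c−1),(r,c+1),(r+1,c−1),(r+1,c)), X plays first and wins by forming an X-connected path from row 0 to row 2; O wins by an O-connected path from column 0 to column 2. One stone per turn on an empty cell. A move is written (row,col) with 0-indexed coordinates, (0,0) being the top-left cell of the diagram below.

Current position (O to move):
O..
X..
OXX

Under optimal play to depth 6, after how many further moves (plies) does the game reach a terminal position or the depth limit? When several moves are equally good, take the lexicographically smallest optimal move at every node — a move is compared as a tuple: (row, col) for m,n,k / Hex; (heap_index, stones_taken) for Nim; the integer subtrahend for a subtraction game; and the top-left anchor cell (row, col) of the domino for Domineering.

[O../X../OXX] O move#1: (0,1):-1/OO./X../OXX, (0,2):+1/O.O/X../OXX*, (1,1):+1/O../XO./OXX, (1,2):-1/O../X.O/OXX
[O.O/X../OXX] X move#2: (0,1):-1/OXO/X../OXX*, (1,1):-1/O.O/XX./OXX, (1,2):-1/O.O/X.X/OXX
[OXO/X../OXX] O move#3: (1,1):+1/OXO/XO./OXX*, (1,2):-1/OXO/X.O/OXX
[OXO/XO./OXX] end (terminal -1, X#4); searched O../X../OXX to 6

PV length from [O../X../OXX]: 3 plies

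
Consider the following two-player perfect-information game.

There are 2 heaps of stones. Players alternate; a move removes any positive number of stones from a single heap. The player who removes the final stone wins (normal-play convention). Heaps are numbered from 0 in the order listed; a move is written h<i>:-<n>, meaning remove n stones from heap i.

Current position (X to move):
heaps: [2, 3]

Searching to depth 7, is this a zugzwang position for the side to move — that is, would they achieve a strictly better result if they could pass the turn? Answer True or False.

[(2,3)] X move#1: h0:-1:-1/(1,3), h0:-2:-1/(0,3), h1:-1:+1/(2,2)*, h1:-2:-1/(2,1), h1:-3:-1/(2,0)
[(2,2)] O move#2: h0:-1:-1/(1,2)*, h0:-2:-1/(0,2), h1:-1:-1/(2,1), h1:-2:-1/(2,0)
[(1,2)] X move#3: h0:-1:-1/(0,2), h1:-1:+1/(1,1)*, h1:-2:-1/(1,0)
[(1,1)] O move#4: h0:-1:-1/(0,1)*, h1:-1:-1/(1,0)
[(0,1)] X move#5: h1:-1:+1/(0,0)*
[(0,0)] end (terminal -1, O#6); searched (2,3) to 7
pass branch (O moves first from the same position):
  | [(2,3)] O move#1: h0:-1:-1/(1,3), h0:-2:-1/(0,3), h1:-1:+1/(2,2)*, h1:-2:-1/(2,1), h1:-3:-1/(2,0)
  | [(2,2)] X move#2: h0:-1:-1/(1,2)*, h0:-2:-1/(0,2), h1:-1:-1/(2,1), h1:-2:-1/(2,0)
  | [(1,2)] O move#3: h0:-1:-1/(0,2), h1:-1:+1/(1,1)*, h1:-2:-1/(1,0)
  | [(1,1)] X move#4: h0:-1:-1/(0,1)*, h1:-1:-1/(1,0)
  | [(0,1)] O move#5: h1:-1:+1/(0,0)*
  | [(0,0)] end (terminal -1, X#6); searched (2,3) to 7
X moving scores +1; X passing scores -1

zugzwang((2,3), X) = False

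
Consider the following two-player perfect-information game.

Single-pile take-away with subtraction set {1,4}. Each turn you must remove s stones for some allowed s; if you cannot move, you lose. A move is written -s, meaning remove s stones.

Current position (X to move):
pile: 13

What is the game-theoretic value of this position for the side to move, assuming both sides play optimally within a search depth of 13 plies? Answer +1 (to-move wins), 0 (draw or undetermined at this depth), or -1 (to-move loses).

p1 X@[13]: -1[12]+1* -4[9]-1
p2 O@[12]: -1[11]-1* -4[8]-1
p3 X@[11]: -1[10]+1* -4[7]+1
p4 O@[10]: -1[9]-1* -4[6]-1
p5 X@[9]: -1[8]-1 -4[5]+1*
p6 O@[5]: -1[4]-1* -4[1]-1
p7 X@[4]: -1[3]-1 -4[0]+1*
p8 O@[0] terminal -1; root [13] d13

value(13, X) = +1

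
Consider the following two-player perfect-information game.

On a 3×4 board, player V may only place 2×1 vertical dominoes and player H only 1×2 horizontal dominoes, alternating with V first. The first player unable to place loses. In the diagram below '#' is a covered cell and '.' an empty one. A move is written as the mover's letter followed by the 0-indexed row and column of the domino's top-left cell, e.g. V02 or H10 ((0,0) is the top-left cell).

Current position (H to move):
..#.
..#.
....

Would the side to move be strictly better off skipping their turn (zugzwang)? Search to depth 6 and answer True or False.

[..#./..#./....] H move#1: H00:-1/###./..#./...., H10:+1/..#./###./....*, H20:-1/..#./..#./##.., H21:-1/..#./..#./.##., H22:-1/..#./..#./..##
[..#./###./....] V move#2: V03:-1/..##/####/....*, V13:-1/..#./####/...#
[..##/####/....] H move#3: H00:+1/####/####/....*, H20:+1/..##/####/##.., H21:+1/..##/####/.##., H22:+1/..##/####/..##
[####/####/....] end (terminal -1, V#4); searched ..#./..#./.... to 6
if H skipped the turn, V would face:
~ [..#./..#./....] V move#1: V00:+1/#.#./#.#./....*, V01:+1/.##./.##./...., V03:-1/..##/..##/...., V10:+1/..#./#.#./#..., V11:+1/..#./.##./.#.., V13:-1/..#./..##/...#
~ [#.#./#.#./....] H move#2: H20:-1/#.#./#.#./##..*, H21:-1/#.#./#.#./.##., H22:-1/#.#./#.#./..##
~ [#.#./#.#./##..] V move#3: V01:+1/###./###./##..*, V03:+1/#.##/#.##/##.., V13:+1/#.#./#.##/##.#
~ [###./###./##..] H move#4: H22:-1/###./###./####*
~ [###./###./####] V move#5: V03:+1/####/####/####*
~ [####/####/####] end (terminal -1, H#6); searched ..#./..#./.... to 6
compare (H): move=+1 vs pass=-1

zugzwang(..#./..#./...., H) = False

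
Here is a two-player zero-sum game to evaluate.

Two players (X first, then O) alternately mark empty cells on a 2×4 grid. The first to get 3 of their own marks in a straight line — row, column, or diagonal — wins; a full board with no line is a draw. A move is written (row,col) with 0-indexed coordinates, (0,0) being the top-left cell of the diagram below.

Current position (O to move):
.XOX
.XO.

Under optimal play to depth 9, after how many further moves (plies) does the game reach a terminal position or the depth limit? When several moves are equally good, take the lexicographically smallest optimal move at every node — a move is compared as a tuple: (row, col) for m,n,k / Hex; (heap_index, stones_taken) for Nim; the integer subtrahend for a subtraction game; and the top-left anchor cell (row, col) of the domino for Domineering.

p1 O@[.XOX/.XO.]: (0,0)[OXOX/.XO.]+0* (1,0)[.XOX/OXO.]+0 (1,3)[.XOX/.XOO]+0
p2 X@[OXOX/.XO.]: (1,0)[OXOX/XXO.]+0* (1,3)[OXOX/.XOX]+0
p3 O@[OXOX/XXO.]: (1,3)[OXOX/XXOO]+0*
p4 X@[OXOX/XXOO] terminal +0; root [.XOX/.XO.] d9

PV length from [.XOX/.XO.]: 3 plies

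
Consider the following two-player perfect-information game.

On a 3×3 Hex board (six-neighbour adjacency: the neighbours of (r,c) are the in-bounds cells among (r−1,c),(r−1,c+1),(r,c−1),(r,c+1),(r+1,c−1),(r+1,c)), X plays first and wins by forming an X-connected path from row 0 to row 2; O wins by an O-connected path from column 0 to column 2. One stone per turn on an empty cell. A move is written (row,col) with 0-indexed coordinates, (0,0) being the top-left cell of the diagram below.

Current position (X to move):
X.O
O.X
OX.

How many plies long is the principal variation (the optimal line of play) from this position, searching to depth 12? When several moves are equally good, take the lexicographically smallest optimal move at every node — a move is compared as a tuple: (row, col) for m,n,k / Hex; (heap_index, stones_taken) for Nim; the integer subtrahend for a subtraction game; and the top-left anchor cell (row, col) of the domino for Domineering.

PV length from [X.O/O.X/OX.]: 2 plies

[X.O/O.X/OX.] X move#1: (0,1):-1/XXO/O.X/OX.*, (1,1):-1/X.O/OXX/OX., (2,2):-1/X.O/O.X/OXX
[XXO/O.X/OX.] O move#2: (1,1):+1/XXO/OOX/OX.*, (2,2):-1/XXO/O.X/OXO
[XXO/OOX/OX.] end (terminal -1, X#3); searched X.O/O.X/OX. to 12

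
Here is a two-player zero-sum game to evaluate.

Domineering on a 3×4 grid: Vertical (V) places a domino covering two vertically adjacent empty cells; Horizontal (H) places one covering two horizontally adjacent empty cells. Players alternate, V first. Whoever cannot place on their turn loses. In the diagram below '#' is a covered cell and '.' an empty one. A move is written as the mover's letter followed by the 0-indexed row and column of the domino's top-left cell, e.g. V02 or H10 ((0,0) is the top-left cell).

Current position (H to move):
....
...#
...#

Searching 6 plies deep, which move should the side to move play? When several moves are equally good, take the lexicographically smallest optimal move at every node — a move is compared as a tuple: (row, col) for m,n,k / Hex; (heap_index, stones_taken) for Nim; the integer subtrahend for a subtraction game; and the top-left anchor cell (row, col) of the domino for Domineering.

[..../...#/...#] H move#1: H00:-1/##../...#/...#, H01:-1/.##./...#/...#, H02:-1/..##/...#/...#, H10:+1/..../##.#/...#*, H11:+1/..../.###/...#, H20:-1/..../...#/##.#, H21:-1/..../...#/.###
[..../##.#/...#] V move#2: V02:-1/..#./####/...#*, V12:-1/..../####/..##
[..#./####/...#] H move#3: H00:+1/###./####/...#*, H20:+1/..#./####/##.#, H21:+1/..#./####/.###
[###./####/...#] end (terminal -1, V#4); searched ..../...#/...# to 6

H's best at [..../...#/...#]: H10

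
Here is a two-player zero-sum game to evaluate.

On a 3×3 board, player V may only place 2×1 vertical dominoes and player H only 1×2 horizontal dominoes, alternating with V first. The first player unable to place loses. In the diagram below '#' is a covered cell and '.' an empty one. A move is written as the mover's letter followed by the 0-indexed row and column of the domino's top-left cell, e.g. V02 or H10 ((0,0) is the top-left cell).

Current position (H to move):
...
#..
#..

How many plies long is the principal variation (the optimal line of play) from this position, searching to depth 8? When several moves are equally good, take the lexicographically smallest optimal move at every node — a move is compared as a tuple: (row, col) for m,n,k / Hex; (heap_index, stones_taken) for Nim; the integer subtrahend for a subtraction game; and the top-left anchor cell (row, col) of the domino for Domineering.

[.../#../#..] H move#1: H00:-1/##./#../#.., H01:-1/.##/#../#.., H11:+1/.../###/#..*, H21:-1/.../#../###
[.../###/#..] end (terminal -1, V#2); searched .../#../#.. to 8

PV length from [.../#../#..]: 1 ply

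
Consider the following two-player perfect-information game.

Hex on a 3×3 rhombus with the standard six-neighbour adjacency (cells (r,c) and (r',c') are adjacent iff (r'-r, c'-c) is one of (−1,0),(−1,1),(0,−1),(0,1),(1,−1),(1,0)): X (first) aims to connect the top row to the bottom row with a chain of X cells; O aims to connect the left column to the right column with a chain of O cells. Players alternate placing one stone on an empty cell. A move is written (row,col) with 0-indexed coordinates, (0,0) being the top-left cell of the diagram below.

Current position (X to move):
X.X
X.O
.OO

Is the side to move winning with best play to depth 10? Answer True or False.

X winning at [X.X/X.O/.OO]: True

ply 1, X at X.X/X.O/.OO | (0,1)=-1→XXX/X.O/.OO; (1,1)=-1→X.X/XXO/.OO; (2,0)=+1→X.X/X.O/XOO*
ply 2: X.X/X.O/XOO is terminal -1 (O); from X.X/X.O/.OO depth 10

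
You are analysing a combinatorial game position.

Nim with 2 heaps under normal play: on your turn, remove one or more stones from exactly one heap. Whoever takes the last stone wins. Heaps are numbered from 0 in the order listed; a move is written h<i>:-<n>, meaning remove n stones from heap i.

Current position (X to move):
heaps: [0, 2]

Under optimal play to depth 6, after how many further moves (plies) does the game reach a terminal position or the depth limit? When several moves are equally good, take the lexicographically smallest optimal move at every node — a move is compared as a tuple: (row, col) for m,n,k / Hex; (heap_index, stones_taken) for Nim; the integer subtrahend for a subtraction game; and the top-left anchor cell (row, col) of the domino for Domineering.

p1 X@[(0,2)]: h1:-1[(0,1)]-1 h1:-2[(0,0)]+1*
p2 O@[(0,0)] terminal -1; root [(0,2)] d6

PV length from [(0,2)]: 1 ply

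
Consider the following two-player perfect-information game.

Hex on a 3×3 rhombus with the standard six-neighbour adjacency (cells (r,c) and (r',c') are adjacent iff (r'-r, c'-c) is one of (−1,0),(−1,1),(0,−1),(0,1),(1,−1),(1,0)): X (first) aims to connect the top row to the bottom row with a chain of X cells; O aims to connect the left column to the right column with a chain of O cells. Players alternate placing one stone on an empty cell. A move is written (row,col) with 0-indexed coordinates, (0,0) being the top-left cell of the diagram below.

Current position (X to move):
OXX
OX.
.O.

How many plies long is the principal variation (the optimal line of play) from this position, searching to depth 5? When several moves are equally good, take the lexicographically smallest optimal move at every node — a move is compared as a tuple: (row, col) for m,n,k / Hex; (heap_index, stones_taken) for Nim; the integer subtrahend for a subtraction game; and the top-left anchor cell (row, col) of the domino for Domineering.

p1 X@[OXX/OX./.O.]: (1,2)[OXX/OXX/.O.]+1* (2,0)[OXX/OX./XO.]+1 (2,2)[OXX/OX./.OX]+1
p2 O@[OXX/OXX/.O.]: (2,0)[OXX/OXX/OO.]-1* (2,2)[OXX/OXX/.OO]-1
p3 X@[OXX/OXX/OO.]: (2,2)[OXX/OXX/OOX]+1*
p4 O@[OXX/OXX/OOX] terminal -1; root [OXX/OX./.O.] d5

PV length from [OXX/OX./.O.]: 3 plies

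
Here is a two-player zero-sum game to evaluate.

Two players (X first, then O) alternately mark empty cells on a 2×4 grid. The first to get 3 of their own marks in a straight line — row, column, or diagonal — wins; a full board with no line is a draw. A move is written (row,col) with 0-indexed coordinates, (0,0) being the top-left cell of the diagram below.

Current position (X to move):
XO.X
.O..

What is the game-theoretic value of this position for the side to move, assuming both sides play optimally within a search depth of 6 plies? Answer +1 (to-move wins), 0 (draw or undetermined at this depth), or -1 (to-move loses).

ply 1, X at XO.X/.O.. | (0,2)=-1→XOXX/.O..; (1,0)=+0→XO.X/XO..*; (1,2)=+0→XO.X/.OX.; (1,3)=+0→XO.X/.O.X
ply 2, O at XO.X/XO.. | (0,2)=+0→XOOX/XO..*; (1,2)=+0→XO.X/XOO.; (1,3)=+0→XO.X/XO.O
ply 3, X at XOOX/XO.. | (1,2)=+0→XOOX/XOX.*; (1,3)=+0→XOOX/XO.X
ply 4, O at XOOX/XOX. | (1,3)=+0→XOOX/XOXO*
ply 5: XOOX/XOXO is terminal +0 (X); from XO.X/.O.. depth 6

value(XO.X/.O.., X) = 0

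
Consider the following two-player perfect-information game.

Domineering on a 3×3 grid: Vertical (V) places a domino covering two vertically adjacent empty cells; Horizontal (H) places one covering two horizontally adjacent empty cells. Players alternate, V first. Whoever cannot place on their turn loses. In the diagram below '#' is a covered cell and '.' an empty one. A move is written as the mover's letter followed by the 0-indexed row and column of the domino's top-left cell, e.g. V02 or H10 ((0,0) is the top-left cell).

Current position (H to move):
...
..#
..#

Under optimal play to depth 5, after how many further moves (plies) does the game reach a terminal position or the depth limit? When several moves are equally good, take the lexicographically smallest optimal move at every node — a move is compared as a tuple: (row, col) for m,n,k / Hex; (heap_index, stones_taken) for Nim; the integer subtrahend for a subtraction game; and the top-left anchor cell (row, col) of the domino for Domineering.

PV length from [.../..#/..#]: 1 ply

p1 H@[.../..#/..#]: H00[##./..#/..#]-1 H01[.##/..#/..#]-1 H10[.../###/..#]+1* H20[.../..#/###]-1
p2 V@[.../###/..#] terminal -1; root [.../..#/..#] d5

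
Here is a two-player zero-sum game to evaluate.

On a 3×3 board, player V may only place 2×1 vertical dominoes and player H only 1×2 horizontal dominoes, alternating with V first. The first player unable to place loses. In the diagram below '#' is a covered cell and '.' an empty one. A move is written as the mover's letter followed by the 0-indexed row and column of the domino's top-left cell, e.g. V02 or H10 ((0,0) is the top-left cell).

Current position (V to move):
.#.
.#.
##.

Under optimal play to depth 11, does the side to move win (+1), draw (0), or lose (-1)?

[.#./.#./##.] V move#1: V00:+1/##./##./##.*, V02:+1/.##/.##/##., V12:+1/.#./.##/###
[##./##./##.] end (terminal -1, H#2); searched .#./.#./##. to 11

value(.#./.#./##., V) = +1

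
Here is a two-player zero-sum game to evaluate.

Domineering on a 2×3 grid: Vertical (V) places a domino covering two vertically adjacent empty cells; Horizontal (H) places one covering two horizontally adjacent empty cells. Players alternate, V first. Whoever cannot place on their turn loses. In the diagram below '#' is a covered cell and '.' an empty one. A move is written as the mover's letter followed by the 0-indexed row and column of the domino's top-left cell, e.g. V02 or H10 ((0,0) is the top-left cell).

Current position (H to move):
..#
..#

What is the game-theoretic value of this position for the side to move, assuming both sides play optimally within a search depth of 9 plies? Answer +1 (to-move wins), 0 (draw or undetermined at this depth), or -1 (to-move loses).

value(..#/..#, H) = +1

p1 H@[..#/..#]: H00[###/..#]+1* H10[..#/###]+1
p2 V@[###/..#] terminal -1; root [..#/..#] d9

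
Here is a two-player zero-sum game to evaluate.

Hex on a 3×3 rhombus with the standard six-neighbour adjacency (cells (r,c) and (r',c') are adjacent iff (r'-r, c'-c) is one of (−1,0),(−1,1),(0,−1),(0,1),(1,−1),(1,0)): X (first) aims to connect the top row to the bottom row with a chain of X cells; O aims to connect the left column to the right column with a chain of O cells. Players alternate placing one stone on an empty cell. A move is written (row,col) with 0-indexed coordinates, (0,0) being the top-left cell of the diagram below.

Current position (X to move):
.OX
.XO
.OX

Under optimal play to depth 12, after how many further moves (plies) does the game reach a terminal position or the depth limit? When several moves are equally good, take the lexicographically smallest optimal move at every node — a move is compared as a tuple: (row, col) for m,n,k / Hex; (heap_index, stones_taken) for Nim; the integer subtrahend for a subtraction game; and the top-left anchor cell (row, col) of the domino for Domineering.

[.OX/.XO/.OX] X move#1: (0,0):-1/XOX/.XO/.OX, (1,0):-1/.OX/XXO/.OX, (2,0):+1/.OX/.XO/XOX*
[.OX/.XO/XOX] end (terminal -1, O#2); searched .OX/.XO/.OX to 12

PV length from [.OX/.XO/.OX]: 1 ply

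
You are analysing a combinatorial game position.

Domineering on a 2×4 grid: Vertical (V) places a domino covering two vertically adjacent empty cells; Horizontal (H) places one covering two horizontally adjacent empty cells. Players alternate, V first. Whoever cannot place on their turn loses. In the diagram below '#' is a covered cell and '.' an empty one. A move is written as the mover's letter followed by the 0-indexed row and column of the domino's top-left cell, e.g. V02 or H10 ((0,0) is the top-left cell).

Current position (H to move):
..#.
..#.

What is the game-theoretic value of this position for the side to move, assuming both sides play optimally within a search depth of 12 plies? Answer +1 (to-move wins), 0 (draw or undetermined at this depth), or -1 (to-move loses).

ply 1, H at ..#./..#. | H00=+1→###./..#.*; H10=+1→..#./###.
ply 2, V at ###./..#. | V03=-1→####/..##*
ply 3, H at ####/..## | H10=+1→####/####*
ply 4: ####/#### is terminal -1 (V); from ..#./..#. depth 12

value(..#./..#., H) = +1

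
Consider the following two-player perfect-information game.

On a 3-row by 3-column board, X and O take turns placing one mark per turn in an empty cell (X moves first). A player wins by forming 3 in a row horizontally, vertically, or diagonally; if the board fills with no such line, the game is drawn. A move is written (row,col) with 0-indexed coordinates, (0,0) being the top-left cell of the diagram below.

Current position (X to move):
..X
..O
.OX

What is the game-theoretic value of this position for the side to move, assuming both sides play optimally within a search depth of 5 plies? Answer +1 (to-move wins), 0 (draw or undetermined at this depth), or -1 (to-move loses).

p1 X@[..X/..O/.OX]: (0,0)[X.X/..O/.OX]+1* (0,1)[.XX/..O/.OX]+0 (1,0)[..X/X.O/.OX]+0 (1,1)[..X/.XO/.OX]+1 (2,0)[..X/..O/XOX]-1
p2 O@[X.X/..O/.OX]: (0,1)[XOX/..O/.OX]-1* (1,0)[X.X/O.O/.OX]-1 (1,1)[X.X/.OO/.OX]-1 (2,0)[X.X/..O/OOX]-1
p3 X@[XOX/..O/.OX]: (1,0)[XOX/X.O/.OX]-1 (1,1)[XOX/.XO/.OX]+1* (2,0)[XOX/..O/XOX]-1
p4 O@[XOX/.XO/.OX] terminal -1; root [..X/..O/.OX] d5

value(..X/..O/.OX, X) = +1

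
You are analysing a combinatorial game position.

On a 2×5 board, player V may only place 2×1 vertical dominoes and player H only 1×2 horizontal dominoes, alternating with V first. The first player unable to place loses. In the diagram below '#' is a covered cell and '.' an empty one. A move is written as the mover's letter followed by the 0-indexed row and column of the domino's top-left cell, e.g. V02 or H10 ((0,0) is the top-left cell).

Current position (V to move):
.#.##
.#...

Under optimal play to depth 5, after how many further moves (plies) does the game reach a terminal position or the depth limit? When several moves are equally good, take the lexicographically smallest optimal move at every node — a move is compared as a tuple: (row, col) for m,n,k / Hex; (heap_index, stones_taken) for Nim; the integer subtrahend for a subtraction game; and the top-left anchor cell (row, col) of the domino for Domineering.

[.#.##/.#...] V move#1: V00:-1/##.##/##..., V02:+1/.####/.##..*
[.####/.##..] H move#2: H13:-1/.####/.####*
[.####/.####] V move#3: V00:+1/#####/#####*
[#####/#####] end (terminal -1, H#4); searched .#.##/.#... to 5

PV length from [.#.##/.#...]: 3 plies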